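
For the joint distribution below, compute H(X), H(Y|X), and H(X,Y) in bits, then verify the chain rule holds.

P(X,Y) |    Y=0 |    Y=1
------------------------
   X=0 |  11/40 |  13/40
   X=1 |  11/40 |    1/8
H(X,Y) = 1.9264, H(X) = 0.9710, H(Y|X) = 0.9554 (all in bits)

Chain rule: H(X,Y) = H(X) + H(Y|X)

Left side — joint entropy directly:
H(X,Y) = -Σ p(x,y) log p(x,y) = 1.9264 bits

Right side — compute H(Y|X) from the conditional distributions:
P(X) = (3/5, 2/5), so H(X) = 0.9710 bits
H(Y|X) = Σ_x P(X=x) · H(Y|X=x):
  P(Y|X=0) = (11/24, 13/24), H(Y|X=0) = 0.9950, weight P(X=0) = 3/5
  P(Y|X=1) = (11/16, 5/16), H(Y|X=1) = 0.8960, weight P(X=1) = 2/5
H(Y|X) = 0.9554 bits

H(X) + H(Y|X) = 0.9710 + 0.9554 = 1.9264 bits

Both sides equal 1.9264 bits. ✓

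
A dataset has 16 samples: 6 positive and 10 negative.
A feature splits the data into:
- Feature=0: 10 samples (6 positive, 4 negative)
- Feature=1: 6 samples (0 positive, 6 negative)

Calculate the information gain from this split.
0.3476 bits

Information Gain = H(Y) - H(Y|Feature)

Before split:
P(positive) = 6/16 = 0.3750
H(Y) = 0.9544 bits

After split:
Feature=0: H = 0.9710 bits (weight = 10/16)
Feature=1: H = 0.0000 bits (weight = 6/16)
H(Y|Feature) = (10/16)×0.9710 + (6/16)×0.0000 = 0.6068 bits

Information Gain = 0.9544 - 0.6068 = 0.3476 bits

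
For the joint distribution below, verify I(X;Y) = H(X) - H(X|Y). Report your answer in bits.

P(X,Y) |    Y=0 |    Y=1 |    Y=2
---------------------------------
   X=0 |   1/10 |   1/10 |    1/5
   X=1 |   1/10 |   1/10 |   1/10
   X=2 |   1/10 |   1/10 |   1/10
I(X;Y) = 0.0200 bits

Mutual information has multiple equivalent forms:
- I(X;Y) = H(X) - H(X|Y)
- I(X;Y) = H(Y) - H(Y|X)
- I(X;Y) = H(X) + H(Y) - H(X,Y)

Computing all quantities:
H(X) = 1.5710, H(Y) = 1.5710, H(X,Y) = 3.1219
H(X|Y) = 1.5510, H(Y|X) = 1.5510

Verification:
H(X) - H(X|Y) = 1.5710 - 1.5510 = 0.0200
H(Y) - H(Y|X) = 1.5710 - 1.5510 = 0.0200
H(X) + H(Y) - H(X,Y) = 1.5710 + 1.5710 - 3.1219 = 0.0200

All forms give I(X;Y) = 0.0200 bits. ✓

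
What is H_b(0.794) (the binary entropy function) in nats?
0.5086 nats

The binary entropy function is:
H(p) = -p log(p) - (1-p) log(1-p)

H(0.794) = -0.794 × log_e(0.794) - 0.206 × log_e(0.206)
H(0.794) = 0.5086 nats

Note: Binary entropy is maximized at p=0.5 (H=1 bit) and minimized at p=0 or p=1 (H=0).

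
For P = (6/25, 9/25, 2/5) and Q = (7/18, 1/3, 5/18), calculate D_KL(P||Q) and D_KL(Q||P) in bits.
D_KL(P||Q) = 0.0833, D_KL(Q||P) = 0.0877

KL divergence is not symmetric: D_KL(P||Q) ≠ D_KL(Q||P) in general.

D_KL(P||Q) = 0.0833 bits
D_KL(Q||P) = 0.0877 bits

No, they are not equal!

This asymmetry is why KL divergence is not a true distance metric.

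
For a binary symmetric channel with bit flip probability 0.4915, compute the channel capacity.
0.0002 bits

For a binary symmetric channel (BSC) with error probability p:
Capacity C = 1 - H(p) bits per symbol

where H(p) = -p log₂(p) - (1-p) log₂(1-p) is the binary entropy function.

H(0.4915) = 0.9998 bits
C = 1 - 0.9998 = 0.0002 bits per symbol

This means we can reliably transmit up to 0.0002 bits of information per channel use.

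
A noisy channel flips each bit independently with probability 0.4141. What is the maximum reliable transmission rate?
0.0214 bits

For a binary symmetric channel (BSC) with error probability p:
Capacity C = 1 - H(p) bits per symbol

where H(p) = -p log₂(p) - (1-p) log₂(1-p) is the binary entropy function.

H(0.4141) = 0.9786 bits
C = 1 - 0.9786 = 0.0214 bits per symbol

This means we can reliably transmit up to 0.0214 bits of information per channel use.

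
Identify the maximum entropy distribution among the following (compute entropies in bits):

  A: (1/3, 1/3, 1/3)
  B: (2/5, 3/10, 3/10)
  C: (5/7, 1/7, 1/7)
A

For a discrete distribution over n outcomes, entropy is maximized by the uniform distribution.

Computing entropies:
H(A) = 1.5850 bits
H(B) = 1.5710 bits
H(C) = 1.1488 bits

The uniform distribution (where all probabilities equal 1/3) achieves the maximum entropy of log_2(3) = 1.5850 bits.

Distribution A has the highest entropy.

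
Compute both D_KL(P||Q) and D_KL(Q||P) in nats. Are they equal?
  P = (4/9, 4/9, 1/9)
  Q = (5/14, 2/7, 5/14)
D_KL(P||Q) = 0.1638, D_KL(Q||P) = 0.2127

KL divergence is not symmetric: D_KL(P||Q) ≠ D_KL(Q||P) in general.

D_KL(P||Q) = 0.1638 nats
D_KL(Q||P) = 0.2127 nats

No, they are not equal!

This asymmetry is why KL divergence is not a true distance metric.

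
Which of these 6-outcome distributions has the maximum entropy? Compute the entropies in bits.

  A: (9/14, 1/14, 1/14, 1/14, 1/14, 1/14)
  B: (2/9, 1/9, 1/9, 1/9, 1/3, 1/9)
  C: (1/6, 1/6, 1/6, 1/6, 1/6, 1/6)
C

For a discrete distribution over n outcomes, entropy is maximized by the uniform distribution.

Computing entropies:
H(A) = 1.7695 bits
H(B) = 2.4194 bits
H(C) = 2.5850 bits

The uniform distribution (where all probabilities equal 1/6) achieves the maximum entropy of log_2(6) = 2.5850 bits.

Distribution C has the highest entropy.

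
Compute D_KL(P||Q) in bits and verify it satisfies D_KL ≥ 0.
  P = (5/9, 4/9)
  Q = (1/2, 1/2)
0.0089 bits

KL divergence satisfies the Gibbs inequality: D_KL(P||Q) ≥ 0 for all distributions P, Q.

D_KL(P||Q) = Σ p(x) log(p(x)/q(x))
Term by term:
  x=0: 5/9 × log_2[(5/9)/(1/2)] = 0.0844
  x=1: 4/9 × log_2[(4/9)/(1/2)] = -0.0755
D_KL(P||Q) = 0.0089 bits

D_KL(P||Q) = 0.0089 ≥ 0 ✓

This non-negativity is a fundamental property: relative entropy cannot be negative because it measures how different Q is from P.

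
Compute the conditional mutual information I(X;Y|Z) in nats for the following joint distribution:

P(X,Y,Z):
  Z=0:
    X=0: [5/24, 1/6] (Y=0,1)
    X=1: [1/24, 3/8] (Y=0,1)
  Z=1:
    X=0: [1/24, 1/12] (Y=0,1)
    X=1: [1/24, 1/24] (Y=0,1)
0.1035 nats

Conditional mutual information: I(X;Y|Z) = H(X|Z) + H(Y|Z) - H(X,Y|Z)

H(Z) = 0.5117
H(X,Z) = 1.1996 → H(X|Z) = 0.6879
H(Y,Z) = 1.1457 → H(Y|Z) = 0.6339
H(X,Y,Z) = 1.7300 → H(X,Y|Z) = 1.2182

I(X;Y|Z) = 0.6879 + 0.6339 - 1.2182 = 0.1035 nats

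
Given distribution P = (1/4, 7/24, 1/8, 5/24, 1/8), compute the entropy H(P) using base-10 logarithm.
0.6743 dits

Shannon entropy is H(X) = -Σ p(x) log p(x).

For P = (1/4, 7/24, 1/8, 5/24, 1/8):
H = -1/4 × log_10(1/4) -7/24 × log_10(7/24) -1/8 × log_10(1/8) -5/24 × log_10(5/24) -1/8 × log_10(1/8)
H = 0.6743 dits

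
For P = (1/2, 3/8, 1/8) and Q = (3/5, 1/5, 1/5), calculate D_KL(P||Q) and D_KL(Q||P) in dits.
D_KL(P||Q) = 0.0373, D_KL(Q||P) = 0.0337

KL divergence is not symmetric: D_KL(P||Q) ≠ D_KL(Q||P) in general.

D_KL(P||Q) = 0.0373 dits
D_KL(Q||P) = 0.0337 dits

No, they are not equal!

This asymmetry is why KL divergence is not a true distance metric.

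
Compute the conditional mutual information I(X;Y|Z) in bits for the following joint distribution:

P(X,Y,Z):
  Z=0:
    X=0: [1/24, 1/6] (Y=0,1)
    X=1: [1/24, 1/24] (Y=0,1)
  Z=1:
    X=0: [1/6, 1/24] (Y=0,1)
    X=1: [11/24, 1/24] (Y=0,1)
0.0308 bits

Conditional mutual information: I(X;Y|Z) = H(X|Z) + H(Y|Z) - H(X,Y|Z)

H(Z) = 0.8709
H(X,Z) = 1.7417 → H(X|Z) = 0.8708
H(Y,Z) = 1.4928 → H(Y|Z) = 0.6219
H(X,Y,Z) = 2.3327 → H(X,Y|Z) = 1.4619

I(X;Y|Z) = 0.8708 + 0.6219 - 1.4619 = 0.0308 bits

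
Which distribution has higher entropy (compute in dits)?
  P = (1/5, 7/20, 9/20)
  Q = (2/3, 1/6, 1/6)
P

Computing entropies in dits:
H(P) = 0.4554
H(Q) = 0.3768

Distribution P has higher entropy.

Intuition: The distribution closer to uniform (more spread out) has higher entropy.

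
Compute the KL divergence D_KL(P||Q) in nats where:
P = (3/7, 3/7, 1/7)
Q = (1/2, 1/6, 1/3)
0.2177 nats

KL divergence: D_KL(P||Q) = Σ p(x) log(p(x)/q(x))

Computing term by term:
  x=0: 3/7 × log_e[(3/7)/(1/2)] = 3/7 × -0.1542 = -0.0661
  x=1: 3/7 × log_e[(3/7)/(1/6)] = 3/7 × 0.9445 = 0.4048
  x=2: 1/7 × log_e[(1/7)/(1/3)] = 1/7 × -0.8473 = -0.1210

D_KL(P||Q) = 0.2177 nats

Note: KL divergence is always non-negative and equals 0 iff P = Q.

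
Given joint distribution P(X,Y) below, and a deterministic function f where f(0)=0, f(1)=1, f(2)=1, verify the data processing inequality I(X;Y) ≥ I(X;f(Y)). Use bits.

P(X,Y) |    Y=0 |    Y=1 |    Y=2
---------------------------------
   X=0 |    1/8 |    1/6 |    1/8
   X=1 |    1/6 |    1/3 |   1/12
I(X;Y) = 0.0311, I(X;f(Y)) = 0.0002, inequality holds: 0.0311 ≥ 0.0002

Data Processing Inequality: For any Markov chain X → Y → Z, we have I(X;Y) ≥ I(X;Z).

Here Z = f(Y) is a deterministic function of Y, forming X → Y → Z.

Original I(X;Y) = 0.0311 bits

After applying f:
P(X,Z) where Z=f(Y):
- P(X,Z=0) = P(X,Y=0)
- P(X,Z=1) = P(X,Y=1) + P(X,Y=2)

I(X;Z) = I(X;f(Y)) = 0.0002 bits

Verification: 0.0311 ≥ 0.0002 ✓

Information cannot be created by processing; the function f can only lose information about X.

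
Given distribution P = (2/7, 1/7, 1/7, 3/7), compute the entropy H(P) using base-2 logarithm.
1.8424 bits

Shannon entropy is H(X) = -Σ p(x) log p(x).

For P = (2/7, 1/7, 1/7, 3/7):
H = -2/7 × log_2(2/7) -1/7 × log_2(1/7) -1/7 × log_2(1/7) -3/7 × log_2(3/7)
H = 1.8424 bits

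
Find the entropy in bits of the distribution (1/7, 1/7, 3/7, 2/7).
1.8424 bits

Shannon entropy is H(X) = -Σ p(x) log p(x).

For P = (1/7, 1/7, 3/7, 2/7):
H = -1/7 × log_2(1/7) -1/7 × log_2(1/7) -3/7 × log_2(3/7) -2/7 × log_2(2/7)
H = 1.8424 bits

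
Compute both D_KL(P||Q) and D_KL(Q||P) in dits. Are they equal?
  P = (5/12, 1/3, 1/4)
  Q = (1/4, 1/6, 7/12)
D_KL(P||Q) = 0.1008, D_KL(Q||P) = 0.1090

KL divergence is not symmetric: D_KL(P||Q) ≠ D_KL(Q||P) in general.

D_KL(P||Q) = 0.1008 dits
D_KL(Q||P) = 0.1090 dits

No, they are not equal!

This asymmetry is why KL divergence is not a true distance metric.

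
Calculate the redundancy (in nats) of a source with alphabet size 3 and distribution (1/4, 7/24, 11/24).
0.0351 nats

Redundancy measures how far a source is from maximum entropy:
R = H_max - H(X)

Maximum entropy for 3 symbols: H_max = log_e(3) = 1.0986 nats
Actual entropy: H(X) = 1.0635 nats
Redundancy: R = 1.0986 - 1.0635 = 0.0351 nats

This redundancy represents potential for compression: the source could be compressed by 0.0351 nats per symbol.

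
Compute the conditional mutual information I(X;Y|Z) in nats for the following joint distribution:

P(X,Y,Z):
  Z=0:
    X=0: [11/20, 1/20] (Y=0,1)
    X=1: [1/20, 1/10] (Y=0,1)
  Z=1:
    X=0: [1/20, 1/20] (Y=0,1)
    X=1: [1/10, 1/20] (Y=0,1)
0.1112 nats

Conditional mutual information: I(X;Y|Z) = H(X|Z) + H(Y|Z) - H(X,Y|Z)

H(Z) = 0.5623
H(X,Z) = 1.1059 → H(X|Z) = 0.5436
H(Y,Z) = 1.1059 → H(Y|Z) = 0.5436
H(X,Y,Z) = 1.5383 → H(X,Y|Z) = 0.9759

I(X;Y|Z) = 0.5436 + 0.5436 - 0.9759 = 0.1112 nats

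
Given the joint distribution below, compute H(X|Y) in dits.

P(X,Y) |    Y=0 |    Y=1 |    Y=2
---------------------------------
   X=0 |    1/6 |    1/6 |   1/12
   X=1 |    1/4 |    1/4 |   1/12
0.2937 dits

Using the chain rule: H(X|Y) = H(X,Y) - H(Y)

First, compute H(X,Y) = 0.7403 dits

Marginal P(Y) = (5/12, 5/12, 1/6)
H(Y) = 0.4465 dits

H(X|Y) = H(X,Y) - H(Y) = 0.7403 - 0.4465 = 0.2937 dits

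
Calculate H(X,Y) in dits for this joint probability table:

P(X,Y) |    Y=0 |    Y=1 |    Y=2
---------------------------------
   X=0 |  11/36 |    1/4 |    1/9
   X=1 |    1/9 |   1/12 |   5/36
0.7289 dits

Joint entropy is H(X,Y) = -Σ_{x,y} p(x,y) log p(x,y).

Summing over all non-zero entries:
H(X,Y) = -[11/36·log_10(11/36) + 1/4·log_10(1/4) + 1/9·log_10(1/9) + 1/9·log_10(1/9) + 1/12·log_10(1/12) + 5/36·log_10(5/36)]
H(X,Y) = 0.7289 dits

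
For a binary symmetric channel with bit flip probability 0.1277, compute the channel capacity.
0.4489 bits

For a binary symmetric channel (BSC) with error probability p:
Capacity C = 1 - H(p) bits per symbol

where H(p) = -p log₂(p) - (1-p) log₂(1-p) is the binary entropy function.

H(0.1277) = 0.5511 bits
C = 1 - 0.5511 = 0.4489 bits per symbol

This means we can reliably transmit up to 0.4489 bits of information per channel use.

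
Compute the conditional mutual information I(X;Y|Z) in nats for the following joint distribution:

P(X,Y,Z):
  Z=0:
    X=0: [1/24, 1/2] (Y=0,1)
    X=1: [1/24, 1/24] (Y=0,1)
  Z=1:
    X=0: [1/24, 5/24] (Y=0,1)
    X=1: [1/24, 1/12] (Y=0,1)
0.0472 nats

Conditional mutual information: I(X;Y|Z) = H(X|Z) + H(Y|Z) - H(X,Y|Z)

H(Z) = 0.6616
H(X,Z) = 1.1457 → H(X|Z) = 0.4841
H(Y,Z) = 1.1056 → H(Y|Z) = 0.4441
H(X,Y,Z) = 1.5425 → H(X,Y|Z) = 0.8810

I(X;Y|Z) = 0.4841 + 0.4441 - 0.8810 = 0.0472 nats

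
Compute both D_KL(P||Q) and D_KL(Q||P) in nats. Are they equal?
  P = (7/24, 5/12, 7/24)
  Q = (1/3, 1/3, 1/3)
D_KL(P||Q) = 0.0151, D_KL(Q||P) = 0.0146

KL divergence is not symmetric: D_KL(P||Q) ≠ D_KL(Q||P) in general.

D_KL(P||Q) = 0.0151 nats
D_KL(Q||P) = 0.0146 nats

No, they are not equal!

This asymmetry is why KL divergence is not a true distance metric.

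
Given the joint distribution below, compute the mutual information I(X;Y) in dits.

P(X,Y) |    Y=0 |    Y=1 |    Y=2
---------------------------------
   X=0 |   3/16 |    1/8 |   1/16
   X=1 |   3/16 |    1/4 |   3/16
0.0097 dits

Mutual information: I(X;Y) = H(X) + H(Y) - H(X,Y)

Marginals:
P(X) = (3/8, 5/8), H(X) = 0.2873 dits
P(Y) = (3/8, 3/8, 1/4), H(Y) = 0.4700 dits

Joint entropy: H(X,Y) = 0.7476 dits

I(X;Y) = 0.2873 + 0.4700 - 0.7476 = 0.0097 dits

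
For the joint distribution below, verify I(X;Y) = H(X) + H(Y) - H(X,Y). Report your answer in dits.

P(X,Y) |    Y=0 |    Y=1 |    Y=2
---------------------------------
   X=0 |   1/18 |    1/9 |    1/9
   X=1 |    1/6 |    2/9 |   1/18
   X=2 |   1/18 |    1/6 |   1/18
I(X;Y) = 0.0202 dits

Mutual information has multiple equivalent forms:
- I(X;Y) = H(X) - H(X|Y)
- I(X;Y) = H(Y) - H(Y|X)
- I(X;Y) = H(X) + H(Y) - H(X,Y)

Computing all quantities:
H(X) = 0.4656, H(Y) = 0.4502, H(X,Y) = 0.8955
H(X|Y) = 0.4453, H(Y|X) = 0.4300

Verification:
H(X) - H(X|Y) = 0.4656 - 0.4453 = 0.0202
H(Y) - H(Y|X) = 0.4502 - 0.4300 = 0.0202
H(X) + H(Y) - H(X,Y) = 0.4656 + 0.4502 - 0.8955 = 0.0202

All forms give I(X;Y) = 0.0202 dits. ✓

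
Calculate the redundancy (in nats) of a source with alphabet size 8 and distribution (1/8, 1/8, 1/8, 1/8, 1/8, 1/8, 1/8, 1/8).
0.0000 nats

Redundancy measures how far a source is from maximum entropy:
R = H_max - H(X)

Maximum entropy for 8 symbols: H_max = log_e(8) = 2.0794 nats
Actual entropy: H(X) = 2.0794 nats
Redundancy: R = 2.0794 - 2.0794 = 0.0000 nats

This redundancy represents potential for compression: the source could be compressed by 0.0000 nats per symbol.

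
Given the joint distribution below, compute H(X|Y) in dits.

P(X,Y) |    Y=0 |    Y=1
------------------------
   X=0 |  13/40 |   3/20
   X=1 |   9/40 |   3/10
0.2860 dits

Using the chain rule: H(X|Y) = H(X,Y) - H(Y)

First, compute H(X,Y) = 0.5848 dits

Marginal P(Y) = (11/20, 9/20)
H(Y) = 0.2989 dits

H(X|Y) = H(X,Y) - H(Y) = 0.5848 - 0.2989 = 0.2860 dits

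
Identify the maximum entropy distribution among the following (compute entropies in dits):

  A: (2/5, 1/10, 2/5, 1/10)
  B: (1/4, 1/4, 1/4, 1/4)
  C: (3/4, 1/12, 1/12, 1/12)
B

For a discrete distribution over n outcomes, entropy is maximized by the uniform distribution.

Computing entropies:
H(A) = 0.5184 dits
H(B) = 0.6021 dits
H(C) = 0.3635 dits

The uniform distribution (where all probabilities equal 1/4) achieves the maximum entropy of log_10(4) = 0.6021 dits.

Distribution B has the highest entropy.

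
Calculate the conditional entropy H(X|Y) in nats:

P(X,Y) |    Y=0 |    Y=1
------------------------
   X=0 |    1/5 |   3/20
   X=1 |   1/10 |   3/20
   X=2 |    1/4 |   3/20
1.0643 nats

Using the chain rule: H(X|Y) = H(X,Y) - H(Y)

First, compute H(X,Y) = 1.7524 nats

Marginal P(Y) = (11/20, 9/20)
H(Y) = 0.6881 nats

H(X|Y) = H(X,Y) - H(Y) = 1.7524 - 0.6881 = 1.0643 nats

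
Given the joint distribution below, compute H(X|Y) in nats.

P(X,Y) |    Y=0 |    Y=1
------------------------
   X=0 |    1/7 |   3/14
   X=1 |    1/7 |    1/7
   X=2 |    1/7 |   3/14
1.0892 nats

Using the chain rule: H(X|Y) = H(X,Y) - H(Y)

First, compute H(X,Y) = 1.7721 nats

Marginal P(Y) = (3/7, 4/7)
H(Y) = 0.6829 nats

H(X|Y) = H(X,Y) - H(Y) = 1.7721 - 0.6829 = 1.0892 nats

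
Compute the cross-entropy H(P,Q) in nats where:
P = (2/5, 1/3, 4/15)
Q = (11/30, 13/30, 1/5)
1.1093 nats

Cross-entropy: H(P,Q) = -Σ p(x) log q(x)

Alternatively: H(P,Q) = H(P) + D_KL(P||Q)
H(P) = 1.0852 nats
D_KL(P||Q) = 0.0241 nats

H(P,Q) = 1.0852 + 0.0241 = 1.1093 nats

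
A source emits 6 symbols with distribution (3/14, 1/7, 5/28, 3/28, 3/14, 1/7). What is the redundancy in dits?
0.0124 dits

Redundancy measures how far a source is from maximum entropy:
R = H_max - H(X)

Maximum entropy for 6 symbols: H_max = log_10(6) = 0.7782 dits
Actual entropy: H(X) = 0.7657 dits
Redundancy: R = 0.7782 - 0.7657 = 0.0124 dits

This redundancy represents potential for compression: the source could be compressed by 0.0124 dits per symbol.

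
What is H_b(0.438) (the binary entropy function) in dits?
0.2977 dits

The binary entropy function is:
H(p) = -p log(p) - (1-p) log(1-p)

H(0.438) = -0.438 × log_10(0.438) - 0.562 × log_10(0.562)
H(0.438) = 0.2977 dits

Note: Binary entropy is maximized at p=0.5 (H=1 bit) and minimized at p=0 or p=1 (H=0).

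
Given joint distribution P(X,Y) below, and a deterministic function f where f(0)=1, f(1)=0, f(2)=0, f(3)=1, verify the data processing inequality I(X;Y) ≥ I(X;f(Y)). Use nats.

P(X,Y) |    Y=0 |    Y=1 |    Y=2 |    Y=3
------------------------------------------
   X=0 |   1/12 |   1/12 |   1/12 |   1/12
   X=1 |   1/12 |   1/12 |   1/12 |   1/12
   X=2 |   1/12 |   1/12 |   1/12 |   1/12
I(X;Y) = 0.0000, I(X;f(Y)) = 0.0000, inequality holds: 0.0000 ≥ 0.0000

Data Processing Inequality: For any Markov chain X → Y → Z, we have I(X;Y) ≥ I(X;Z).

Here Z = f(Y) is a deterministic function of Y, forming X → Y → Z.

Original I(X;Y) = 0.0000 nats

After applying f:
P(X,Z) where Z=f(Y):
- P(X,Z=0) = P(X,Y=1) + P(X,Y=2)
- P(X,Z=1) = P(X,Y=0) + P(X,Y=3)

I(X;Z) = I(X;f(Y)) = 0.0000 nats

Verification: 0.0000 ≥ 0.0000 ✓

Information cannot be created by processing; the function f can only lose information about X.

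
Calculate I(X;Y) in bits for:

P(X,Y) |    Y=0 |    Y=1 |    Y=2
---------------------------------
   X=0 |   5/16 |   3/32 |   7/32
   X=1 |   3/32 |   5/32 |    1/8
0.0741 bits

Mutual information: I(X;Y) = H(X) + H(Y) - H(X,Y)

Marginals:
P(X) = (5/8, 3/8), H(X) = 0.9544 bits
P(Y) = (13/32, 1/4, 11/32), H(Y) = 1.5575 bits

Joint entropy: H(X,Y) = 2.4378 bits

I(X;Y) = 0.9544 + 1.5575 - 2.4378 = 0.0741 bits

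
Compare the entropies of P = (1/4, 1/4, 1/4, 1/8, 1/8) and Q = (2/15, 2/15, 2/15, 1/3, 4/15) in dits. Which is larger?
P

Computing entropies in dits:
H(P) = 0.6773
H(Q) = 0.6621

Distribution P has higher entropy.

Intuition: The distribution closer to uniform (more spread out) has higher entropy.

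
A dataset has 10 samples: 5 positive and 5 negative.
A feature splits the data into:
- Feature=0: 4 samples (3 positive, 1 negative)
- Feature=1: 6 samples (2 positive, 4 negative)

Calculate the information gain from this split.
0.1245 bits

Information Gain = H(Y) - H(Y|Feature)

Before split:
P(positive) = 5/10 = 0.5000
H(Y) = 1.0000 bits

After split:
Feature=0: H = 0.8113 bits (weight = 4/10)
Feature=1: H = 0.9183 bits (weight = 6/10)
H(Y|Feature) = (4/10)×0.8113 + (6/10)×0.9183 = 0.8755 bits

Information Gain = 1.0000 - 0.8755 = 0.1245 bits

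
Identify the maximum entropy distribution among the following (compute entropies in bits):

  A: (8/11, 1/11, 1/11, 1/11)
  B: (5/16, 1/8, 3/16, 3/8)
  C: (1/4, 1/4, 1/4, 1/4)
C

For a discrete distribution over n outcomes, entropy is maximized by the uniform distribution.

Computing entropies:
H(A) = 1.2776 bits
H(B) = 1.8829 bits
H(C) = 2.0000 bits

The uniform distribution (where all probabilities equal 1/4) achieves the maximum entropy of log_2(4) = 2.0000 bits.

Distribution C has the highest entropy.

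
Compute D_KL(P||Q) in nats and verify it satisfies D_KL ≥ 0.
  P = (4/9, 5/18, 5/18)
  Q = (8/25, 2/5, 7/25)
0.0425 nats

KL divergence satisfies the Gibbs inequality: D_KL(P||Q) ≥ 0 for all distributions P, Q.

D_KL(P||Q) = Σ p(x) log(p(x)/q(x))
Term by term:
  x=0: 4/9 × log_e[(4/9)/(8/25)] = 0.1460
  x=1: 5/18 × log_e[(5/18)/(2/5)] = -0.1013
  x=2: 5/18 × log_e[(5/18)/(7/25)] = -0.0022
D_KL(P||Q) = 0.0425 nats

D_KL(P||Q) = 0.0425 ≥ 0 ✓

This non-negativity is a fundamental property: relative entropy cannot be negative because it measures how different Q is from P.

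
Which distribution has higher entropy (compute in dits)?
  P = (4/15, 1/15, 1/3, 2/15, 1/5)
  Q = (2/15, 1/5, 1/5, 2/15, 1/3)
Q

Computing entropies in dits:
H(P) = 0.6470
H(Q) = 0.6720

Distribution Q has higher entropy.

Intuition: The distribution closer to uniform (more spread out) has higher entropy.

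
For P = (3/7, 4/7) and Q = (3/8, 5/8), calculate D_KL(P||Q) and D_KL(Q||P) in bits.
D_KL(P||Q) = 0.0087, D_KL(Q||P) = 0.0086

KL divergence is not symmetric: D_KL(P||Q) ≠ D_KL(Q||P) in general.

D_KL(P||Q) = 0.0087 bits
D_KL(Q||P) = 0.0086 bits

No, they are not equal!

This asymmetry is why KL divergence is not a true distance metric.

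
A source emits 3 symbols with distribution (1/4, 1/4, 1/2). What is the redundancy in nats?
0.0589 nats

Redundancy measures how far a source is from maximum entropy:
R = H_max - H(X)

Maximum entropy for 3 symbols: H_max = log_e(3) = 1.0986 nats
Actual entropy: H(X) = 1.0397 nats
Redundancy: R = 1.0986 - 1.0397 = 0.0589 nats

This redundancy represents potential for compression: the source could be compressed by 0.0589 nats per symbol.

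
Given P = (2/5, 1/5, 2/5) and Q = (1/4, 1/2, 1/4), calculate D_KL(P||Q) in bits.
0.2781 bits

KL divergence: D_KL(P||Q) = Σ p(x) log(p(x)/q(x))

Computing term by term:
  x=0: 2/5 × log_2[(2/5)/(1/4)] = 2/5 × 0.6781 = 0.2712
  x=1: 1/5 × log_2[(1/5)/(1/2)] = 1/5 × -1.3219 = -0.2644
  x=2: 2/5 × log_2[(2/5)/(1/4)] = 2/5 × 0.6781 = 0.2712

D_KL(P||Q) = 0.2781 bits

Note: KL divergence is always non-negative and equals 0 iff P = Q.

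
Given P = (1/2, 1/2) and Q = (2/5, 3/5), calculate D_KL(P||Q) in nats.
0.0204 nats

KL divergence: D_KL(P||Q) = Σ p(x) log(p(x)/q(x))

Computing term by term:
  x=0: 1/2 × log_e[(1/2)/(2/5)] = 1/2 × 0.2231 = 0.1116
  x=1: 1/2 × log_e[(1/2)/(3/5)] = 1/2 × -0.1823 = -0.0912

D_KL(P||Q) = 0.0204 nats

Note: KL divergence is always non-negative and equals 0 iff P = Q.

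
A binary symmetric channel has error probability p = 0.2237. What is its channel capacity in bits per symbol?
0.2331 bits

For a binary symmetric channel (BSC) with error probability p:
Capacity C = 1 - H(p) bits per symbol

where H(p) = -p log₂(p) - (1-p) log₂(1-p) is the binary entropy function.

H(0.2237) = 0.7669 bits
C = 1 - 0.7669 = 0.2331 bits per symbol

This means we can reliably transmit up to 0.2331 bits of information per channel use.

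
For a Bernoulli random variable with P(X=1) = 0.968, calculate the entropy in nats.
0.1416 nats

The binary entropy function is:
H(p) = -p log(p) - (1-p) log(1-p)

H(0.968) = -0.968 × log_e(0.968) - 0.032 × log_e(0.032)
H(0.968) = 0.1416 nats

Note: Binary entropy is maximized at p=0.5 (H=1 bit) and minimized at p=0 or p=1 (H=0).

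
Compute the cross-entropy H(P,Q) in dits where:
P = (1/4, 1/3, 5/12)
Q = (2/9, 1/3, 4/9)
0.4691 dits

Cross-entropy: H(P,Q) = -Σ p(x) log q(x)

Alternatively: H(P,Q) = H(P) + D_KL(P||Q)
H(P) = 0.4680 dits
D_KL(P||Q) = 0.0011 dits

H(P,Q) = 0.4680 + 0.0011 = 0.4691 dits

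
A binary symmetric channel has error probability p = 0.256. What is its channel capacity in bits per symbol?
0.1793 bits

For a binary symmetric channel (BSC) with error probability p:
Capacity C = 1 - H(p) bits per symbol

where H(p) = -p log₂(p) - (1-p) log₂(1-p) is the binary entropy function.

H(0.256) = 0.8207 bits
C = 1 - 0.8207 = 0.1793 bits per symbol

This means we can reliably transmit up to 0.1793 bits of information per channel use.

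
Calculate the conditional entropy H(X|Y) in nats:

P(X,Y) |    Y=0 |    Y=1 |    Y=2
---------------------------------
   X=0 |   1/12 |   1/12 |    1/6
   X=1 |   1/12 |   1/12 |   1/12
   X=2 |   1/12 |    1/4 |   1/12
1.0172 nats

Using the chain rule: H(X|Y) = H(X,Y) - H(Y)

First, compute H(X,Y) = 2.0947 nats

Marginal P(Y) = (1/4, 5/12, 1/3)
H(Y) = 1.0776 nats

H(X|Y) = H(X,Y) - H(Y) = 2.0947 - 1.0776 = 1.0172 nats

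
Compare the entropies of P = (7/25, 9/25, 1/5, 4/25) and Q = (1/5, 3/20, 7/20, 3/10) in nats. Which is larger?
P

Computing entropies in nats:
H(P) = 1.3393
H(Q) = 1.3351

Distribution P has higher entropy.

Intuition: The distribution closer to uniform (more spread out) has higher entropy.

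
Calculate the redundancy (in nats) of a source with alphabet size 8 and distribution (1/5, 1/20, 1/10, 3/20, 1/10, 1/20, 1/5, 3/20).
0.1064 nats

Redundancy measures how far a source is from maximum entropy:
R = H_max - H(X)

Maximum entropy for 8 symbols: H_max = log_e(8) = 2.0794 nats
Actual entropy: H(X) = 1.9730 nats
Redundancy: R = 2.0794 - 1.9730 = 0.1064 nats

This redundancy represents potential for compression: the source could be compressed by 0.1064 nats per symbol.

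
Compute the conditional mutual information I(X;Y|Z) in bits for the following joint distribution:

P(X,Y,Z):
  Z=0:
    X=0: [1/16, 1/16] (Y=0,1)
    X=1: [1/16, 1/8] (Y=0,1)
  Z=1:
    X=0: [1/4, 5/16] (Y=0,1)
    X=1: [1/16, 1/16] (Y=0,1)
0.0072 bits

Conditional mutual information: I(X;Y|Z) = H(X|Z) + H(Y|Z) - H(X,Y|Z)

H(Z) = 0.8960
H(X,Z) = 1.6697 → H(X|Z) = 0.7737
H(Y,Z) = 1.8829 → H(Y|Z) = 0.9868
H(X,Y,Z) = 2.6494 → H(X,Y|Z) = 1.7534

I(X;Y|Z) = 0.7737 + 0.9868 - 1.7534 = 0.0072 bits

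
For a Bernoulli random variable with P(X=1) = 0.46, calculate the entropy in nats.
0.6899 nats

The binary entropy function is:
H(p) = -p log(p) - (1-p) log(1-p)

H(0.46) = -0.46 × log_e(0.46) - 0.54 × log_e(0.54)
H(0.46) = 0.6899 nats

Note: Binary entropy is maximized at p=0.5 (H=1 bit) and minimized at p=0 or p=1 (H=0).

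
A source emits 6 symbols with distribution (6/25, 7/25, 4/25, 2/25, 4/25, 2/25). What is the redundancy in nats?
0.1023 nats

Redundancy measures how far a source is from maximum entropy:
R = H_max - H(X)

Maximum entropy for 6 symbols: H_max = log_e(6) = 1.7918 nats
Actual entropy: H(X) = 1.6895 nats
Redundancy: R = 1.7918 - 1.6895 = 0.1023 nats

This redundancy represents potential for compression: the source could be compressed by 0.1023 nats per symbol.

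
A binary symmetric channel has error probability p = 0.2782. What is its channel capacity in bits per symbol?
0.1470 bits

For a binary symmetric channel (BSC) with error probability p:
Capacity C = 1 - H(p) bits per symbol

where H(p) = -p log₂(p) - (1-p) log₂(1-p) is the binary entropy function.

H(0.2782) = 0.8530 bits
C = 1 - 0.8530 = 0.1470 bits per symbol

This means we can reliably transmit up to 0.1470 bits of information per channel use.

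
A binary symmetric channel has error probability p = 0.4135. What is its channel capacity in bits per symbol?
0.0217 bits

For a binary symmetric channel (BSC) with error probability p:
Capacity C = 1 - H(p) bits per symbol

where H(p) = -p log₂(p) - (1-p) log₂(1-p) is the binary entropy function.

H(0.4135) = 0.9783 bits
C = 1 - 0.9783 = 0.0217 bits per symbol

This means we can reliably transmit up to 0.0217 bits of information per channel use.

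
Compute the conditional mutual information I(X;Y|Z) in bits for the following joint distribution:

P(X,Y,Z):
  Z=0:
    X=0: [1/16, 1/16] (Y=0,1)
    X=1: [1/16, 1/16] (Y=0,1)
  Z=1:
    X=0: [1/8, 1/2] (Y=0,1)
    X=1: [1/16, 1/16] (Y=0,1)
0.0323 bits

Conditional mutual information: I(X;Y|Z) = H(X|Z) + H(Y|Z) - H(X,Y|Z)

H(Z) = 0.8113
H(X,Z) = 1.5488 → H(X|Z) = 0.7375
H(Y,Z) = 1.6697 → H(Y|Z) = 0.8585
H(X,Y,Z) = 2.3750 → H(X,Y|Z) = 1.5637

I(X;Y|Z) = 0.7375 + 0.8585 - 1.5637 = 0.0323 bits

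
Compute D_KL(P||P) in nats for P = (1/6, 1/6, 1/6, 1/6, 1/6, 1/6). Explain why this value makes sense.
0.0000 nats

KL divergence satisfies the Gibbs inequality: D_KL(P||Q) ≥ 0 for all distributions P, Q.

D_KL(P||Q) = Σ p(x) log(p(x)/q(x))
Each term is p(x) × log_e(p(x)/p(x)) = p(x) × log_e(1) = 0, so the sum is 0.
D_KL(P||Q) = 0.0000 nats

When P = Q, the KL divergence is exactly 0, as there is no 'divergence' between identical distributions.

This non-negativity is a fundamental property: relative entropy cannot be negative because it measures how different Q is from P.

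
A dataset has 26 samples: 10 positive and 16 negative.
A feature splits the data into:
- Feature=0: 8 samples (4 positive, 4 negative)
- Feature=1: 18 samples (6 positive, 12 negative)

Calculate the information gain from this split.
0.0178 bits

Information Gain = H(Y) - H(Y|Feature)

Before split:
P(positive) = 10/26 = 0.3846
H(Y) = 0.9612 bits

After split:
Feature=0: H = 1.0000 bits (weight = 8/26)
Feature=1: H = 0.9183 bits (weight = 18/26)
H(Y|Feature) = (8/26)×1.0000 + (18/26)×0.9183 = 0.9434 bits

Information Gain = 0.9612 - 0.9434 = 0.0178 bits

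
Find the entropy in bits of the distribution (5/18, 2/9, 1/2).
1.4955 bits

Shannon entropy is H(X) = -Σ p(x) log p(x).

For P = (5/18, 2/9, 1/2):
H = -5/18 × log_2(5/18) -2/9 × log_2(2/9) -1/2 × log_2(1/2)
H = 1.4955 bits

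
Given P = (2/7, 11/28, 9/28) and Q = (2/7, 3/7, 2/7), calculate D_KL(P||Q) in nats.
0.0037 nats

KL divergence: D_KL(P||Q) = Σ p(x) log(p(x)/q(x))

Computing term by term:
  x=0: 2/7 × log_e[(2/7)/(2/7)] = 2/7 × 0.0000 = 0.0000
  x=1: 11/28 × log_e[(11/28)/(3/7)] = 11/28 × -0.0870 = -0.0342
  x=2: 9/28 × log_e[(9/28)/(2/7)] = 9/28 × 0.1178 = 0.0379

D_KL(P||Q) = 0.0037 nats

Note: KL divergence is always non-negative and equals 0 iff P = Q.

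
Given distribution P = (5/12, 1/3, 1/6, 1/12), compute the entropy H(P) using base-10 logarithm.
0.5371 dits

Shannon entropy is H(X) = -Σ p(x) log p(x).

For P = (5/12, 1/3, 1/6, 1/12):
H = -5/12 × log_10(5/12) -1/3 × log_10(1/3) -1/6 × log_10(1/6) -1/12 × log_10(1/12)
H = 0.5371 dits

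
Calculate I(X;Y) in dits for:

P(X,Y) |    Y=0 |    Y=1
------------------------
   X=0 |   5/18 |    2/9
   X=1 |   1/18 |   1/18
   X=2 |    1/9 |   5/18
0.0147 dits

Mutual information: I(X;Y) = H(X) + H(Y) - H(X,Y)

Marginals:
P(X) = (1/2, 1/9, 7/18), H(X) = 0.4161 dits
P(Y) = (4/9, 5/9), H(Y) = 0.2983 dits

Joint entropy: H(X,Y) = 0.6997 dits

I(X;Y) = 0.4161 + 0.2983 - 0.6997 = 0.0147 dits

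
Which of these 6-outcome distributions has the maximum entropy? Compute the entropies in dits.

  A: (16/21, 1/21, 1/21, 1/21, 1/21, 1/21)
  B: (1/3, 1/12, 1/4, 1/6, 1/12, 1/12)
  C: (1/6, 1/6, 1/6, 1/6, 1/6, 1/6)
C

For a discrete distribution over n outcomes, entropy is maximized by the uniform distribution.

Computing entropies:
H(A) = 0.4048 dits
H(B) = 0.7090 dits
H(C) = 0.7782 dits

The uniform distribution (where all probabilities equal 1/6) achieves the maximum entropy of log_10(6) = 0.7782 dits.

Distribution C has the highest entropy.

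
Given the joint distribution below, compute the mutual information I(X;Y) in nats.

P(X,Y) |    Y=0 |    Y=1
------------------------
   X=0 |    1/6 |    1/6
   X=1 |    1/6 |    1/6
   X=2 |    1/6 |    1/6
0.0000 nats

Mutual information: I(X;Y) = H(X) + H(Y) - H(X,Y)

Marginals:
P(X) = (1/3, 1/3, 1/3), H(X) = 1.0986 nats
P(Y) = (1/2, 1/2), H(Y) = 0.6931 nats

Joint entropy: H(X,Y) = 1.7918 nats

I(X;Y) = 1.0986 + 0.6931 - 1.7918 = 0.0000 nats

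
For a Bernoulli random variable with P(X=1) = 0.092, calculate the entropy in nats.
0.3071 nats

The binary entropy function is:
H(p) = -p log(p) - (1-p) log(1-p)

H(0.092) = -0.092 × log_e(0.092) - 0.908 × log_e(0.908)
H(0.092) = 0.3071 nats

Note: Binary entropy is maximized at p=0.5 (H=1 bit) and minimized at p=0 or p=1 (H=0).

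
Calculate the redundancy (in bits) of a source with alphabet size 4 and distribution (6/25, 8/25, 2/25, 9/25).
0.1577 bits

Redundancy measures how far a source is from maximum entropy:
R = H_max - H(X)

Maximum entropy for 4 symbols: H_max = log_2(4) = 2.0000 bits
Actual entropy: H(X) = 1.8423 bits
Redundancy: R = 2.0000 - 1.8423 = 0.1577 bits

This redundancy represents potential for compression: the source could be compressed by 0.1577 bits per symbol.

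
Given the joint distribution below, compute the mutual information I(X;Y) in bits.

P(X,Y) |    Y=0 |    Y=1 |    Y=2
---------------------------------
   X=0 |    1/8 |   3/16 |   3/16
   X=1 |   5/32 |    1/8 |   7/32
0.0133 bits

Mutual information: I(X;Y) = H(X) + H(Y) - H(X,Y)

Marginals:
P(X) = (1/2, 1/2), H(X) = 1.0000 bits
P(Y) = (9/32, 5/16, 13/32), H(Y) = 1.5671 bits

Joint entropy: H(X,Y) = 2.5537 bits

I(X;Y) = 1.0000 + 1.5671 - 2.5537 = 0.0133 bits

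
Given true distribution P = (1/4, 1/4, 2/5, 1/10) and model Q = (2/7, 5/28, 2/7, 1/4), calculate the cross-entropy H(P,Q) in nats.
1.3836 nats

Cross-entropy: H(P,Q) = -Σ p(x) log q(x)

Alternatively: H(P,Q) = H(P) + D_KL(P||Q)
H(P) = 1.2899 nats
D_KL(P||Q) = 0.0937 nats

H(P,Q) = 1.2899 + 0.0937 = 1.3836 nats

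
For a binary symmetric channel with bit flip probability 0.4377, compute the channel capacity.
0.0112 bits

For a binary symmetric channel (BSC) with error probability p:
Capacity C = 1 - H(p) bits per symbol

where H(p) = -p log₂(p) - (1-p) log₂(1-p) is the binary entropy function.

H(0.4377) = 0.9888 bits
C = 1 - 0.9888 = 0.0112 bits per symbol

This means we can reliably transmit up to 0.0112 bits of information per channel use.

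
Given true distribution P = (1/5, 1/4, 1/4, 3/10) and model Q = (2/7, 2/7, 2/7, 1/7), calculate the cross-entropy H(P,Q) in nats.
1.4607 nats

Cross-entropy: H(P,Q) = -Σ p(x) log q(x)

Alternatively: H(P,Q) = H(P) + D_KL(P||Q)
H(P) = 1.3762 nats
D_KL(P||Q) = 0.0845 nats

H(P,Q) = 1.3762 + 0.0845 = 1.4607 nats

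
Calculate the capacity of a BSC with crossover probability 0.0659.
0.6496 bits

For a binary symmetric channel (BSC) with error probability p:
Capacity C = 1 - H(p) bits per symbol

where H(p) = -p log₂(p) - (1-p) log₂(1-p) is the binary entropy function.

H(0.0659) = 0.3504 bits
C = 1 - 0.3504 = 0.6496 bits per symbol

This means we can reliably transmit up to 0.6496 bits of information per channel use.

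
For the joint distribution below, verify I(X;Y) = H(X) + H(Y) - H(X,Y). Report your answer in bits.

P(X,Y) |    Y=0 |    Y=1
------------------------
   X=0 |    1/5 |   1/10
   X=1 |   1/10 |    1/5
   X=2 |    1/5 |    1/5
I(X;Y) = 0.0490 bits

Mutual information has multiple equivalent forms:
- I(X;Y) = H(X) - H(X|Y)
- I(X;Y) = H(Y) - H(Y|X)
- I(X;Y) = H(X) + H(Y) - H(X,Y)

Computing all quantities:
H(X) = 1.5710, H(Y) = 1.0000, H(X,Y) = 2.5219
H(X|Y) = 1.5219, H(Y|X) = 0.9510

Verification:
H(X) - H(X|Y) = 1.5710 - 1.5219 = 0.0490
H(Y) - H(Y|X) = 1.0000 - 0.9510 = 0.0490
H(X) + H(Y) - H(X,Y) = 1.5710 + 1.0000 - 2.5219 = 0.0490

All forms give I(X;Y) = 0.0490 bits. ✓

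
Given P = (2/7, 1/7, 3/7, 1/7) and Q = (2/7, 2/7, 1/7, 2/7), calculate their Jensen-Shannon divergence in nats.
0.0616 nats

Jensen-Shannon divergence is:
JSD(P||Q) = 0.5 × D_KL(P||M) + 0.5 × D_KL(Q||M)
where M = 0.5 × (P + Q) is the mixture distribution.

M = 0.5 × (2/7, 1/7, 3/7, 1/7) + 0.5 × (2/7, 2/7, 1/7, 2/7) = (2/7, 3/14, 2/7, 3/14)

D_KL(P||M) = 0.0579 nats
D_KL(Q||M) = 0.0654 nats

JSD(P||Q) = 0.5 × 0.0579 + 0.5 × 0.0654 = 0.0616 nats

Unlike KL divergence, JSD is symmetric and bounded: 0 ≤ JSD ≤ log(2).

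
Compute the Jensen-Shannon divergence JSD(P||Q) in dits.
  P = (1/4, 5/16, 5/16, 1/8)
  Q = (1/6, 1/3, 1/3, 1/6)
0.0026 dits

Jensen-Shannon divergence is:
JSD(P||Q) = 0.5 × D_KL(P||M) + 0.5 × D_KL(Q||M)
where M = 0.5 × (P + Q) is the mixture distribution.

M = 0.5 × (1/4, 5/16, 5/16, 1/8) + 0.5 × (1/6, 1/3, 1/3, 1/6) = (5/24, 0.322917, 0.322917, 0.145833)

D_KL(P||M) = 0.0025 dits
D_KL(Q||M) = 0.0027 dits

JSD(P||Q) = 0.5 × 0.0025 + 0.5 × 0.0027 = 0.0026 dits

Unlike KL divergence, JSD is symmetric and bounded: 0 ≤ JSD ≤ log(2).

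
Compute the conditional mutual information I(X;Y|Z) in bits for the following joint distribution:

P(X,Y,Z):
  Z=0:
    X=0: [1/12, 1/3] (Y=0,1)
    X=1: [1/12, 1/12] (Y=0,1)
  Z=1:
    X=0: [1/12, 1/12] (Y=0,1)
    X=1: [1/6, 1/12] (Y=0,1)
0.0443 bits

Conditional mutual information: I(X;Y|Z) = H(X|Z) + H(Y|Z) - H(X,Y|Z)

H(Z) = 0.9799
H(X,Z) = 1.8879 → H(X|Z) = 0.9080
H(Y,Z) = 1.8879 → H(Y|Z) = 0.9080
H(X,Y,Z) = 2.7516 → H(X,Y|Z) = 1.7718

I(X;Y|Z) = 0.9080 + 0.9080 - 1.7718 = 0.0443 bits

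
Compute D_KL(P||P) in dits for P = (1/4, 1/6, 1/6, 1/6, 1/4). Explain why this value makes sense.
0.0000 dits

KL divergence satisfies the Gibbs inequality: D_KL(P||Q) ≥ 0 for all distributions P, Q.

D_KL(P||Q) = Σ p(x) log(p(x)/q(x))
Each term is p(x) × log_10(p(x)/p(x)) = p(x) × log_10(1) = 0, so the sum is 0.
D_KL(P||Q) = 0.0000 dits

When P = Q, the KL divergence is exactly 0, as there is no 'divergence' between identical distributions.

This non-negativity is a fundamental property: relative entropy cannot be negative because it measures how different Q is from P.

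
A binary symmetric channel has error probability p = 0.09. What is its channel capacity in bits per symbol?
0.5635 bits

For a binary symmetric channel (BSC) with error probability p:
Capacity C = 1 - H(p) bits per symbol

where H(p) = -p log₂(p) - (1-p) log₂(1-p) is the binary entropy function.

H(0.09) = 0.4365 bits
C = 1 - 0.4365 = 0.5635 bits per symbol

This means we can reliably transmit up to 0.5635 bits of information per channel use.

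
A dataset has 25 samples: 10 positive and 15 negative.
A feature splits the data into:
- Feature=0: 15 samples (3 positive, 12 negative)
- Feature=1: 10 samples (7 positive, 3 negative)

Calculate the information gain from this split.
0.1853 bits

Information Gain = H(Y) - H(Y|Feature)

Before split:
P(positive) = 10/25 = 0.4000
H(Y) = 0.9710 bits

After split:
Feature=0: H = 0.7219 bits (weight = 15/25)
Feature=1: H = 0.8813 bits (weight = 10/25)
H(Y|Feature) = (15/25)×0.7219 + (10/25)×0.8813 = 0.7857 bits

Information Gain = 0.9710 - 0.7857 = 0.1853 bits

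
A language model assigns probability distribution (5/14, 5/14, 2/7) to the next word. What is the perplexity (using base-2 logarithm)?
2.9843

Perplexity is 2^H (or exp(H) for natural log).

First, H = -Σ p log p = 1.5774 bits
Perplexity = 2^1.5774 = 2.9843

Interpretation: The model's uncertainty is equivalent to choosing uniformly among 3.0 options.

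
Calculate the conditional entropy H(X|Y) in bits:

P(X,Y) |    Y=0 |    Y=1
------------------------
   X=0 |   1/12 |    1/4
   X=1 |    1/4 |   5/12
0.9067 bits

Using the chain rule: H(X|Y) = H(X,Y) - H(Y)

First, compute H(X,Y) = 1.8250 bits

Marginal P(Y) = (1/3, 2/3)
H(Y) = 0.9183 bits

H(X|Y) = H(X,Y) - H(Y) = 1.8250 - 0.9183 = 0.9067 bits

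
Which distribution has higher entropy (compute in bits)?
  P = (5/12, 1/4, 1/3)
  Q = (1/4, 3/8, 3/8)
Q

Computing entropies in bits:
H(P) = 1.5546
H(Q) = 1.5613

Distribution Q has higher entropy.

Intuition: The distribution closer to uniform (more spread out) has higher entropy.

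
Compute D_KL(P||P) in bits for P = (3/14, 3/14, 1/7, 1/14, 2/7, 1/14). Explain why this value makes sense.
0.0000 bits

KL divergence satisfies the Gibbs inequality: D_KL(P||Q) ≥ 0 for all distributions P, Q.

D_KL(P||Q) = Σ p(x) log(p(x)/q(x))
Each term is p(x) × log_2(p(x)/p(x)) = p(x) × log_2(1) = 0, so the sum is 0.
D_KL(P||Q) = 0.0000 bits

When P = Q, the KL divergence is exactly 0, as there is no 'divergence' between identical distributions.

This non-negativity is a fundamental property: relative entropy cannot be negative because it measures how different Q is from P.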